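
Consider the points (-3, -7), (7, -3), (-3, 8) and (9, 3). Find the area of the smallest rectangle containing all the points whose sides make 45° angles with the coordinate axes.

231

In coordinates u = x + y, v = x − y the rectangle is axis-aligned; the map (x,y)→(u,v) scales areas by 2.
u-values: -10, 4, 5, 12; range = 12 − (-10) = 22.
v-values: 4, 10, -11, 6; range = 10 − (-11) = 21.
Area = (22 × 21) / 2 = 231.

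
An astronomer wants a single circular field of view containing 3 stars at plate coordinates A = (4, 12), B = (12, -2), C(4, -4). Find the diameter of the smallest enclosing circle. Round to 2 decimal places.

16.62

Side lengths²: AB² = 260, AC² = 256, BC² = 68.
Since AB² = 260 < 256 + 68 = 324, the triangle is acute, so the smallest enclosing circle is the circumcircle.
Circumcentre = (6.25, 4), r² = 69.0625.
Diameter = 2r = 2√(69.0625) ≈ 16.62.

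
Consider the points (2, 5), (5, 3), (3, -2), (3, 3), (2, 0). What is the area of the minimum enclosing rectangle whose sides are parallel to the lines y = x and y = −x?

In coordinates u = x + y, v = x − y the rectangle is axis-aligned; the map (x,y)→(u,v) scales areas by 2.
u-values: 7, 8, 1, 6, 2; range = 8 − 1 = 7.
v-values: -3, 2, 5, 0, 2; range = 5 − (-3) = 8.
Area = (7 × 8) / 2 = 28.

28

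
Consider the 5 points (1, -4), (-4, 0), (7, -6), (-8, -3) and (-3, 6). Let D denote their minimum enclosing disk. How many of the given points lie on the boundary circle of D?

3

The minimum enclosing circle is determined by three boundary points: (7, -6), (-8, -3), (-3, 6).
Their circumcentre is (0.08, -1.6) with r² = 67.2464.
The farthest remaining point (-4, 0) is at distance² 19.2064 ≤ 67.2464.
The points at distance exactly r from the centre are (7, -6), (-8, -3), (-3, 6) — 3 points.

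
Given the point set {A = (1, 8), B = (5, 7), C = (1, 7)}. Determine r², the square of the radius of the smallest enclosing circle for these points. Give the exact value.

4.25

Side lengths²: AB² = 17, AC² = 1, BC² = 16.
Since AB² = 17 ≥ 16 + 1 = 17, the angle opposite AB is not acute, so the smallest enclosing circle has AB as diameter.
Centre = midpoint of AB = (3, 7.5), r² = 17/4 = 4.25.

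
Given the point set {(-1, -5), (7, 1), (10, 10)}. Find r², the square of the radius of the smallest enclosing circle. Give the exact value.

86.5

Call the three points A, B, C in the order given.
Side lengths²: AB² = 100, AC² = 346, BC² = 90.
Since AC² = 346 ≥ 100 + 90 = 190, the angle opposite AC is not acute, so the smallest enclosing circle has AC as diameter.
Centre = midpoint of AC = (4.5, 2.5), r² = 346/4 = 86.5.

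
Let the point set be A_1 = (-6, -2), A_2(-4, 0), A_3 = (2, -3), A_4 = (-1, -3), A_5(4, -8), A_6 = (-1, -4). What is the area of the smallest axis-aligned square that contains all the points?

100

The bounding box has width 10 and height 8.
An axis-aligned square enclosing the set must have side ≥ max(width, height).
So the minimum side is max(10, 8) = 10.
Area = 10² = 100.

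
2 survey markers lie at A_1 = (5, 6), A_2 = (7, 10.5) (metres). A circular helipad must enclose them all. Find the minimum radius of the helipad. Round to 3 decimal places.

2.462

The smallest circle enclosing two points has them as diameter endpoints.
Centre = midpoint = (6, 8.25); r² = |A_1A_2|²/4 = 24.25/4 = 6.0625.
r = √(6.0625) ≈ 2.462.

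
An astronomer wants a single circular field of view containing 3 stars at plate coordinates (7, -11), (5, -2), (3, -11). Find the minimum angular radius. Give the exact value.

Call the three points A, B, C in the order given.
Side lengths²: AB² = 85, AC² = 16, BC² = 85.
Since BC² = 85 < 85 + 16 = 101, the triangle is acute, so the smallest enclosing circle is the circumcircle.
Circumcentre = (5, -121/18), r² = 7225/324.
r = √(7225/324) = 85/18.

85/18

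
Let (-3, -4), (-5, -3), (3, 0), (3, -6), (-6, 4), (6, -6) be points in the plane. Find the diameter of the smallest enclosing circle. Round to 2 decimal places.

By Welzl's lemma the MEC is supported by two points (diametrically opposite) or three points (on a circumcircle).
The farthest pair is (-6, 4)–(6, -6) with squared distance 244. The circle on this segment as diameter has centre (0, -1) and r² = 244/4 = 61.
Check (-3, -4): distance² to centre = 18 ≤ 61, so it lies inside.
All remaining points lie in this disk, and no smaller disk contains both endpoints, so this is the minimum enclosing circle.
Diameter = 2r = 2√61 ≈ 15.62.

15.62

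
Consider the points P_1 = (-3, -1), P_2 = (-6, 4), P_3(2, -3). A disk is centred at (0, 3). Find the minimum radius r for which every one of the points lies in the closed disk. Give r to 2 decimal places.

The required radius is the distance from (0, 3) to the farthest point.
Squared distances: 25, 37, 40.
Maximum is 40, attained at P_3.
r = √40 ≈ 6.32.

6.32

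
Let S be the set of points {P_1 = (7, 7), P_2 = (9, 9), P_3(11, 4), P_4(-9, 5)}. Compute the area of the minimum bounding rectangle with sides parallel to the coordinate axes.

100

x ranges over [-9, 11], width 20.
y ranges over [4, 9], height 5.
Area = 20 × 5 = 100.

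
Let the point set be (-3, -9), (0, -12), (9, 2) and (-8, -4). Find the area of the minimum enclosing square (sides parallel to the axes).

The bounding box has width 17 and height 14.
An axis-aligned square enclosing the set must have side ≥ max(width, height).
So the minimum side is max(17, 14) = 17.
Area = 17² = 289.

289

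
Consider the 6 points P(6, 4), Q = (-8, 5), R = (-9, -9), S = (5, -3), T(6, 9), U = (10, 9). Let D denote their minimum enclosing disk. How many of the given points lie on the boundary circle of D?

The minimum enclosing circle of a finite set is fixed by two of the points (as a diameter) or three (as a circumcircle).
The farthest pair is R–U with squared distance 685. The circle on this segment as diameter has centre (0.5, 0) and r² = 685/4 = 171.25.
Check P: distance² to centre = 46.25 ≤ 171.25, so it lies inside.
All remaining points lie in this disk, and no smaller disk contains both endpoints, so this is the minimum enclosing circle.
The points at distance exactly r from the centre are R, U — 2 points.

2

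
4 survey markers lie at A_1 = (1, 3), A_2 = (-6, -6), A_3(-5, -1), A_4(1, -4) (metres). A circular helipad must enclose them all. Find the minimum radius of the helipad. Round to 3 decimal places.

5.701

A smallest enclosing disk is always determined by at most three of the input points on its boundary.
The farthest pair is A_1–A_2 with squared distance 130. The circle on this segment as diameter has centre (-2.5, -1.5) and r² = 130/4 = 32.5.
Check A_3: distance² to centre = 6.5 ≤ 32.5, so it lies inside.
All remaining points lie in this disk, and no smaller disk contains both endpoints, so this is the minimum enclosing circle.
r = √(32.5) ≈ 5.701.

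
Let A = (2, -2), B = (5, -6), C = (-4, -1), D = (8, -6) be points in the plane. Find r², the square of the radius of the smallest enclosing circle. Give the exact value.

42.25

By Welzl's lemma the MEC is supported by two points (diametrically opposite) or three points (on a circumcircle).
The farthest pair is C–D with squared distance 169. The circle on this segment as diameter has centre (2, -3.5) and r² = 169/4 = 42.25.
Check A: distance² to centre = 2.25 ≤ 42.25, so it lies inside.
All remaining points lie in this disk, and no smaller disk contains both endpoints, so this is the minimum enclosing circle.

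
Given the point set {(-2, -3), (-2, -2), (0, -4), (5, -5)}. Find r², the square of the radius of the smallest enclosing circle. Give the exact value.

14.5

The farthest pair is (-2, -2)–(5, -5) with squared distance 58. The circle on this segment as diameter has centre (1.5, -3.5) and r² = 58/4 = 14.5.
Check (-2, -3): distance² to centre = 12.5 ≤ 14.5, so it lies inside.
All remaining points lie in this disk, and no smaller disk contains both endpoints, so this is the minimum enclosing circle.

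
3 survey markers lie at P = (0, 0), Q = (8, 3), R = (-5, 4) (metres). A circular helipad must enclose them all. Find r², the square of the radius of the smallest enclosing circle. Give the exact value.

Side lengths²: PQ² = 73, PR² = 41, QR² = 170.
Since QR² = 170 ≥ 73 + 41 = 114, the angle opposite QR is not acute, so the smallest enclosing circle has QR as diameter.
Centre = midpoint of QR = (1.5, 3.5), r² = 170/4 = 42.5.

42.5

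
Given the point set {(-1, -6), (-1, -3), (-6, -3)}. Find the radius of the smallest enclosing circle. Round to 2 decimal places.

2.92

Call the three points A, B, C in the order given.
Side lengths²: AB² = 9, AC² = 34, BC² = 25.
Since AC² = 34 ≥ 25 + 9 = 34, the angle opposite AC is not acute, so the smallest enclosing circle has AC as diameter.
Centre = midpoint of AC = (-3.5, -4.5), r² = 34/4 = 8.5.
r = √(8.5) ≈ 2.92.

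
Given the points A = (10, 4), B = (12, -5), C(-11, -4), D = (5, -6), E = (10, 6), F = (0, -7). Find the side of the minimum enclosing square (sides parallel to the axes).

23

The bounding box has width 23 and height 13.
An axis-aligned square enclosing the set must have side ≥ max(width, height).
So the minimum side is max(23, 13) = 23.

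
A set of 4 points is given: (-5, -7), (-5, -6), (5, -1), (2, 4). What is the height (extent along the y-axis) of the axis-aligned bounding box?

11

max y = 4, min y = -7, so height = 11.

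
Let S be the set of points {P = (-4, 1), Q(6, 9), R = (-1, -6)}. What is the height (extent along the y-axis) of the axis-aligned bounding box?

15

max y = 9, min y = -6, so height = 15.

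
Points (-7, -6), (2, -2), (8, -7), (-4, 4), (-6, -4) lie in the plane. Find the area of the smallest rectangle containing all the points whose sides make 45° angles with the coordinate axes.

161

In coordinates u = x + y, v = x − y the rectangle is axis-aligned; the map (x,y)→(u,v) scales areas by 2.
u-values: -13, 0, 1, 0, -10; range = 1 − (-13) = 14.
v-values: -1, 4, 15, -8, -2; range = 15 − (-8) = 23.
Area = (14 × 23) / 2 = 161.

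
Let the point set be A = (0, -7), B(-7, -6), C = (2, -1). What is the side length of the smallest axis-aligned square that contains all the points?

9

The bounding box has width 9 and height 6.
An axis-aligned square enclosing the set must have side ≥ max(width, height).
So the minimum side is max(9, 6) = 9.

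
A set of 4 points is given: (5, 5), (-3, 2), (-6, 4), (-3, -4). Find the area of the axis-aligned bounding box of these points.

99

x ranges over [-6, 5], width 11.
y ranges over [-4, 5], height 9.
Area = 11 × 9 = 99.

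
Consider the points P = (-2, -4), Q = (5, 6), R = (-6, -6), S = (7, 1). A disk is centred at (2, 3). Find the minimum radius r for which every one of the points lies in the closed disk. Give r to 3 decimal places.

The required radius is the distance from (2, 3) to the farthest point.
Squared distances: 65, 18, 145, 29.
Maximum is 145, attained at R.
r = √145 ≈ 12.042.

12.042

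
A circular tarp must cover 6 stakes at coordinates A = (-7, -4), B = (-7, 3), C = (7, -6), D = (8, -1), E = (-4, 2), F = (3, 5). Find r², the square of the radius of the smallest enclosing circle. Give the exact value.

69.25

A smallest enclosing disk is always determined by at most three of the input points on its boundary.
The farthest pair is B–C with squared distance 277. The circle on this segment as diameter has centre (0, -1.5) and r² = 277/4 = 69.25.
Check A: distance² to centre = 55.25 ≤ 69.25, so it lies inside.
All remaining points lie in this disk, and no smaller disk contains both endpoints, so this is the minimum enclosing circle.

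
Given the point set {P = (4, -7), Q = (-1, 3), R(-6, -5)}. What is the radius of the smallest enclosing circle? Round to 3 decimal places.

Side lengths²: PQ² = 125, PR² = 104, QR² = 89.
Since PQ² = 125 < 104 + 89 = 193, the triangle is acute, so the smallest enclosing circle is the circumcircle.
Circumcentre = (-7/18, -53/18), r² = 5785/162.
r = √(5785/162) ≈ 5.976.

5.976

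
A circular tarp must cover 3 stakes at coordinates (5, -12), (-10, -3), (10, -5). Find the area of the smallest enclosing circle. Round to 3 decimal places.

Call the three points A, B, C in the order given.
Side lengths²: AB² = 306, AC² = 74, BC² = 404.
Since BC² = 404 ≥ 306 + 74 = 380, the angle opposite BC is not acute, so the smallest enclosing circle has BC as diameter.
Centre = midpoint of BC = (0, -4), r² = 404/4 = 101.
Area = π·r² = π·101 ≈ 317.301.

317.301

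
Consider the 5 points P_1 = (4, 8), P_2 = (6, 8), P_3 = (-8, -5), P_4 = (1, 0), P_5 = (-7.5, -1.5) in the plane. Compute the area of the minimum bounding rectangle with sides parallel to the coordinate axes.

182

x ranges over [-8, 6], width 14.
y ranges over [-5, 8], height 13.
Area = 14 × 13 = 182.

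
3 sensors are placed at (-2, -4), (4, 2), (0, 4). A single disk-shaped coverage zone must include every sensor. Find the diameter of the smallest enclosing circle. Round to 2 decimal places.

Call the three points A, B, C in the order given.
Side lengths²: AB² = 72, AC² = 68, BC² = 20.
Since AB² = 72 < 68 + 20 = 88, the triangle is acute, so the smallest enclosing circle is the circumcircle.
Circumcentre = (1/3, -1/3), r² = 170/9.
Diameter = 2r = 2√(170/9) ≈ 8.69.

8.69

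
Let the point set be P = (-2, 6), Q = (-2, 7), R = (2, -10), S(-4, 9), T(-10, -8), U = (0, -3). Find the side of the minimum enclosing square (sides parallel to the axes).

19

The bounding box has width 12 and height 19.
An axis-aligned square enclosing the set must have side ≥ max(width, height).
So the minimum side is max(12, 19) = 19.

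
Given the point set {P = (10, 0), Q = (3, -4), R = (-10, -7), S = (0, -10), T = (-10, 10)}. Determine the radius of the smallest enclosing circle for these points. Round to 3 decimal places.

11.845

A smallest enclosing disk is always determined by at most three of the input points on its boundary.
The minimum enclosing circle is determined by three boundary points: P, R, T.
Their circumcentre is (-1.75, 1.5) with r² = 140.3125.
The farthest remaining point S is at distance² 135.3125 ≤ 140.3125.
r = √(140.3125) ≈ 11.845.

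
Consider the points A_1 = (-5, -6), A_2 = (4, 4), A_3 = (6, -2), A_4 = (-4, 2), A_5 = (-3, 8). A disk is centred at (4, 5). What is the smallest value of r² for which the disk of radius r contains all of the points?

The required radius is the distance from (4, 5) to the farthest point.
Squared distances: 202, 1, 53, 73, 58.
Maximum is 202, attained at A_1.

202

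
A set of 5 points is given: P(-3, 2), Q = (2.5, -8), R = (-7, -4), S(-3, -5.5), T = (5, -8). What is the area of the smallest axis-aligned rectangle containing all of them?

120

x ranges over [-7, 5], width 12.
y ranges over [-8, 2], height 10.
Area = 12 × 10 = 120.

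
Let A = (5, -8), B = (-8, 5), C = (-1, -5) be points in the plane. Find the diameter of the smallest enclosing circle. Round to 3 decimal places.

18.385

Side lengths²: AB² = 338, AC² = 45, BC² = 149.
Since AB² = 338 ≥ 149 + 45 = 194, the angle opposite AB is not acute, so the smallest enclosing circle has AB as diameter.
Centre = midpoint of AB = (-1.5, -1.5), r² = 338/4 = 84.5.
Diameter = 2r = 2√(84.5) ≈ 18.385.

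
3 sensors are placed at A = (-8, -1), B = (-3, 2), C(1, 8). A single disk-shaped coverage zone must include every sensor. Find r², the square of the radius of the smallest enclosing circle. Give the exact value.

40.5

Side lengths²: AB² = 34, AC² = 162, BC² = 52.
Since AC² = 162 ≥ 52 + 34 = 86, the angle opposite AC is not acute, so the smallest enclosing circle has AC as diameter.
Centre = midpoint of AC = (-3.5, 3.5), r² = 162/4 = 40.5.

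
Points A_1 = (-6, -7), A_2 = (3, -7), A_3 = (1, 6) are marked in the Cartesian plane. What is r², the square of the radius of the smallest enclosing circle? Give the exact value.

18857/338

Side lengths²: A_1A_2² = 81, A_1A_3² = 218, A_2A_3² = 173.
Since A_1A_3² = 218 < 173 + 81 = 254, the triangle is acute, so the smallest enclosing circle is the circumcircle.
Circumcentre = (-1.5, -27/26), r² = 18857/338.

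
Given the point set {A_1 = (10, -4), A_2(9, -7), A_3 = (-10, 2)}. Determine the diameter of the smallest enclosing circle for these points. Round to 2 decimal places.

21.03

Side lengths²: A_1A_2² = 10, A_1A_3² = 436, A_2A_3² = 442.
Since A_2A_3² = 442 < 436 + 10 = 446, the triangle is acute, so the smallest enclosing circle is the circumcircle.
Circumcentre = (-4/11, -73/33), r² = 120445/1089.
Diameter = 2r = 2√(120445/1089) ≈ 21.03.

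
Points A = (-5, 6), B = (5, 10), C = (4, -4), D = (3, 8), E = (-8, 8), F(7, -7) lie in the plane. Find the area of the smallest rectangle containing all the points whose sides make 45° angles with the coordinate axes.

225

In coordinates u = x + y, v = x − y the rectangle is axis-aligned; the map (x,y)→(u,v) scales areas by 2.
u-values: 1, 15, 0, 11, 0, 0; range = 15 − 0 = 15.
v-values: -11, -5, 8, -5, -16, 14; range = 14 − (-16) = 30.
Area = (15 × 30) / 2 = 225.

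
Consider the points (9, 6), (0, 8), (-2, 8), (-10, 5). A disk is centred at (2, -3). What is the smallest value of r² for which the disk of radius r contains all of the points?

208

The required radius is the distance from (2, -3) to the farthest point.
Squared distances: 130, 125, 137, 208.
Maximum is 208, attained at (-10, 5).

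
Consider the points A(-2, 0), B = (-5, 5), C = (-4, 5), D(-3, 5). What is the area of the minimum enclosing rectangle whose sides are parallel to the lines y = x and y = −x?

In coordinates u = x + y, v = x − y the rectangle is axis-aligned; the map (x,y)→(u,v) scales areas by 2.
u-values: -2, 0, 1, 2; range = 2 − (-2) = 4.
v-values: -2, -10, -9, -8; range = -2 − (-10) = 8.
Area = (4 × 8) / 2 = 16.

16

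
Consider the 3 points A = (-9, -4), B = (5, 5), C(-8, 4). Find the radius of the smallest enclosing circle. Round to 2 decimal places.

8.32

Side lengths²: AB² = 277, AC² = 65, BC² = 170.
Since AB² = 277 ≥ 170 + 65 = 235, the angle opposite AB is not acute, so the smallest enclosing circle has AB as diameter.
Centre = midpoint of AB = (-2, 0.5), r² = 277/4 = 69.25.
r = √(69.25) ≈ 8.32.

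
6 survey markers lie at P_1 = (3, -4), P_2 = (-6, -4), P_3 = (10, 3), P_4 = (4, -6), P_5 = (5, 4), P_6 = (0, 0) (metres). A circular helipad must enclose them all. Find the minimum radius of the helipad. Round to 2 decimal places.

A smallest enclosing disk is always determined by at most three of the input points on its boundary.
The farthest pair is P_2–P_3 with squared distance 305. The circle on this segment as diameter has centre (2, -0.5) and r² = 305/4 = 76.25.
Check P_1: distance² to centre = 13.25 ≤ 76.25, so it lies inside.
All remaining points lie in this disk, and no smaller disk contains both endpoints, so this is the minimum enclosing circle.
r = √(76.25) ≈ 8.73.

8.73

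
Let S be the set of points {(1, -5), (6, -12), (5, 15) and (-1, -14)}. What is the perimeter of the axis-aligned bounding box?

Width = max x − min x = 6 − (-1) = 7.
Height = max y − min y = 15 − (-14) = 29.
Perimeter = 2(7 + 29) = 72.

72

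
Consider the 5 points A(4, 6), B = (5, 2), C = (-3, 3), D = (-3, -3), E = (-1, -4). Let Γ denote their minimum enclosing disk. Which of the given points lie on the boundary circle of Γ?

A, D, E

A smallest enclosing disk is always determined by at most three of the input points on its boundary.
The farthest pair is A–D with squared distance 130. The circle on this segment as diameter has centre (0.5, 1.5) and r² = 130/4 = 32.5.
Check B: distance² to centre = 20.5 ≤ 32.5, so it lies inside.
All remaining points lie in this disk, and no smaller disk contains both endpoints, so this is the minimum enclosing circle.
The points at distance exactly r from the centre are A, D, E — 3 points.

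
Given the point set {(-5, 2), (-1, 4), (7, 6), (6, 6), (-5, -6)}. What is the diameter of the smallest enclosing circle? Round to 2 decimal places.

By Welzl's lemma the MEC is supported by two points (diametrically opposite) or three points (on a circumcircle).
The farthest pair is (7, 6)–(-5, -6) with squared distance 288. The circle on this segment as diameter has centre (1, 0) and r² = 288/4 = 72.
Check (-5, 2): distance² to centre = 40 ≤ 72, so it lies inside.
All remaining points lie in this disk, and no smaller disk contains both endpoints, so this is the minimum enclosing circle.
Diameter = 2r = 2√72 ≈ 16.97.

16.97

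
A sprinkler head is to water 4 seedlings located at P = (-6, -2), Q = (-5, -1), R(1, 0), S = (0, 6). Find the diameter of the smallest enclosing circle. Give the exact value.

10

The minimum enclosing circle of a finite set is fixed by two of the points (as a diameter) or three (as a circumcircle).
The farthest pair is P–S with squared distance 100. The circle on this segment as diameter has centre (-3, 2) and r² = 100/4 = 25.
Check Q: distance² to centre = 13 ≤ 25, so it lies inside.
All remaining points lie in this disk, and no smaller disk contains both endpoints, so this is the minimum enclosing circle.
Diameter = 2r = 2√25 = 10.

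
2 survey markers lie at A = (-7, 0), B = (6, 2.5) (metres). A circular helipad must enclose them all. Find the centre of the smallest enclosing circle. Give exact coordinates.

(-0.5, 1.25)

The smallest circle enclosing two points has them as diameter endpoints.
Centre = midpoint = (-0.5, 1.25); r² = |AB|²/4 = 175.25/4 = 43.8125.
Centre = (-0.5, 1.25).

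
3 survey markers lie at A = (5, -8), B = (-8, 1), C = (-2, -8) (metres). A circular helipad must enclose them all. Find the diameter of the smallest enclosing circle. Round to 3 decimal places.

15.811

Side lengths²: AB² = 250, AC² = 49, BC² = 117.
Since AB² = 250 ≥ 117 + 49 = 166, the angle opposite AB is not acute, so the smallest enclosing circle has AB as diameter.
Centre = midpoint of AB = (-1.5, -3.5), r² = 250/4 = 62.5.
Diameter = 2r = 2√(62.5) ≈ 15.811.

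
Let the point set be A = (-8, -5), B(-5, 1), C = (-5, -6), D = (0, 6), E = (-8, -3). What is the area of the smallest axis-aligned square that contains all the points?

The bounding box has width 8 and height 12.
An axis-aligned square enclosing the set must have side ≥ max(width, height).
So the minimum side is max(8, 12) = 12.
Area = 12² = 144.

144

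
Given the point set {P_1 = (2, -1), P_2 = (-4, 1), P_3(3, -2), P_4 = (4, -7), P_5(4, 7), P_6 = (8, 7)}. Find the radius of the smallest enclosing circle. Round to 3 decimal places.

The minimum enclosing circle is determined by three boundary points: P_2, P_4, P_6.
Their circumcentre is (11/3, 2/3) with r² = 530/9.
The farthest remaining point P_5 is at distance² 362/9 ≤ 530/9.
r = √(530/9) ≈ 7.674.

7.674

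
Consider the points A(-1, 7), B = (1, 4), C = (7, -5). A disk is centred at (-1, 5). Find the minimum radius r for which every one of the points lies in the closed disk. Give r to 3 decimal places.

12.806

The required radius is the distance from (-1, 5) to the farthest point.
Squared distances: 4, 5, 164.
Maximum is 164, attained at C.
r = √164 ≈ 12.806.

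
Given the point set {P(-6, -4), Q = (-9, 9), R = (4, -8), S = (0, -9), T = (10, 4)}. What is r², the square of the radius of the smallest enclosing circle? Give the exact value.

220985/1849

The minimum enclosing circle of a finite set is fixed by two of the points (as a diameter) or three (as a circumcircle).
The minimum enclosing circle is determined by three boundary points: Q, R, T.
Their circumcentre is (-31/43, 80/43) with r² = 220985/1849.
The farthest remaining point S is at distance² 219050/1849 ≤ 220985/1849.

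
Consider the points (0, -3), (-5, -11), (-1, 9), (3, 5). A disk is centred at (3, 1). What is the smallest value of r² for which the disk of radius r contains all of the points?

208

The required radius is the distance from (3, 1) to the farthest point.
Squared distances: 25, 208, 80, 16.
Maximum is 208, attained at (-5, -11).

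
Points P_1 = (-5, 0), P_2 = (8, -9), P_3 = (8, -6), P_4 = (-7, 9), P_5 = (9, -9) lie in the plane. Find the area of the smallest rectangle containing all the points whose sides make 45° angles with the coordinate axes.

119

In coordinates u = x + y, v = x − y the rectangle is axis-aligned; the map (x,y)→(u,v) scales areas by 2.
u-values: -5, -1, 2, 2, 0; range = 2 − (-5) = 7.
v-values: -5, 17, 14, -16, 18; range = 18 − (-16) = 34.
Area = (7 × 34) / 2 = 119.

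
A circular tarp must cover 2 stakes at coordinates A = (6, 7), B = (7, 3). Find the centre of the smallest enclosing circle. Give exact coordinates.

The smallest circle enclosing two points has them as diameter endpoints.
Centre = midpoint = (6.5, 5); r² = |AB|²/4 = 17/4 = 4.25.
Centre = (6.5, 5).

(6.5, 5)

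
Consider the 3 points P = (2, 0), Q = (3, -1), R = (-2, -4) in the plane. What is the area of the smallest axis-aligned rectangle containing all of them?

x ranges over [-2, 3], width 5.
y ranges over [-4, 0], height 4.
Area = 5 × 4 = 20.

20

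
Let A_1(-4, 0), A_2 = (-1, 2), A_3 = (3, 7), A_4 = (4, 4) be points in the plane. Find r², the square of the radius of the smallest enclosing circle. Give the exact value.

24.5

The minimum enclosing circle of a finite set is fixed by two of the points (as a diameter) or three (as a circumcircle).
The farthest pair is A_1–A_3 with squared distance 98. The circle on this segment as diameter has centre (-0.5, 3.5) and r² = 98/4 = 24.5.
Check A_2: distance² to centre = 2.5 ≤ 24.5, so it lies inside.
All remaining points lie in this disk, and no smaller disk contains both endpoints, so this is the minimum enclosing circle.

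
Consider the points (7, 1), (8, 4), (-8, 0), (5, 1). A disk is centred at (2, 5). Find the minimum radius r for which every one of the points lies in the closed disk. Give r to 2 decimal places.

11.18

The required radius is the distance from (2, 5) to the farthest point.
Squared distances: 41, 37, 125, 25.
Maximum is 125, attained at (-8, 0).
r = √125 ≈ 11.18.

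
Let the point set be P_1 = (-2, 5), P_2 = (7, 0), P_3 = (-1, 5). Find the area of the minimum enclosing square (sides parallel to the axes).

The bounding box has width 9 and height 5.
An axis-aligned square enclosing the set must have side ≥ max(width, height).
So the minimum side is max(9, 5) = 9.
Area = 9² = 81.

81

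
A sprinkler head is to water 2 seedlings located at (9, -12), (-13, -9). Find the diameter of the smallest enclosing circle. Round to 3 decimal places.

The smallest circle enclosing two points has them as diameter endpoints.
Centre = midpoint = (-2, -10.5); r² = |(9, -12)−(-13, -9)|²/4 = 493/4 = 123.25.
Diameter = 2r = 2√(123.25) ≈ 22.204.

22.204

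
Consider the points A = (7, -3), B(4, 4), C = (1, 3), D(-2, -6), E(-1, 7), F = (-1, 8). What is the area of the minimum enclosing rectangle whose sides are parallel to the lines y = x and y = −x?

In coordinates u = x + y, v = x − y the rectangle is axis-aligned; the map (x,y)→(u,v) scales areas by 2.
u-values: 4, 8, 4, -8, 6, 7; range = 8 − (-8) = 16.
v-values: 10, 0, -2, 4, -8, -9; range = 10 − (-9) = 19.
Area = (16 × 19) / 2 = 152.

152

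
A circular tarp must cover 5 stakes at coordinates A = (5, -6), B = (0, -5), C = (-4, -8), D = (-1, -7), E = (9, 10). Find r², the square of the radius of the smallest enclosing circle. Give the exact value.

123.25

By Welzl's lemma the MEC is supported by two points (diametrically opposite) or three points (on a circumcircle).
The farthest pair is C–E with squared distance 493. The circle on this segment as diameter has centre (2.5, 1) and r² = 493/4 = 123.25.
Check A: distance² to centre = 55.25 ≤ 123.25, so it lies inside.
All remaining points lie in this disk, and no smaller disk contains both endpoints, so this is the minimum enclosing circle.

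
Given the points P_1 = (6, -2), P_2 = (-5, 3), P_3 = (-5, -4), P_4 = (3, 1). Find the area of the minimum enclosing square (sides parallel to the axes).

121

The bounding box has width 11 and height 7.
An axis-aligned square enclosing the set must have side ≥ max(width, height).
So the minimum side is max(11, 7) = 11.
Area = 11² = 121.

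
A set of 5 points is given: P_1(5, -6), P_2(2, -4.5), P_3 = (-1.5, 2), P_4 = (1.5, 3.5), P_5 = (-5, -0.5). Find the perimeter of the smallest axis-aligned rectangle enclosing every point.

39

Width = max x − min x = 5 − (-5) = 10.
Height = max y − min y = 3.5 − (-6) = 9.5.
Perimeter = 2(10 + 9.5) = 39.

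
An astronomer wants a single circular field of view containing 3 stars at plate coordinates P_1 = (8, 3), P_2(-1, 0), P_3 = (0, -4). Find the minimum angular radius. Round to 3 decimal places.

Side lengths²: P_1P_2² = 90, P_1P_3² = 113, P_2P_3² = 17.
Since P_1P_3² = 113 ≥ 90 + 17 = 107, the angle opposite P_1P_3 is not acute, so the smallest enclosing circle has P_1P_3 as diameter.
Centre = midpoint of P_1P_3 = (4, -0.5), r² = 113/4 = 28.25.
r = √(28.25) ≈ 5.315.

5.315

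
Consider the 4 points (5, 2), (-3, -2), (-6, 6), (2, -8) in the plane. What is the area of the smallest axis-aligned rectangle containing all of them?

154

x ranges over [-6, 5], width 11.
y ranges over [-8, 6], height 14.
Area = 11 × 14 = 154.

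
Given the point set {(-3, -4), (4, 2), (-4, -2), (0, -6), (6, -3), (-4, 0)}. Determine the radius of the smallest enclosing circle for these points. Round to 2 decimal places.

5.22

A smallest enclosing disk is always determined by at most three of the input points on its boundary.
The farthest pair is (6, -3)–(-4, 0) with squared distance 109. The circle on this segment as diameter has centre (1, -1.5) and r² = 109/4 = 27.25.
Check (-3, -4): distance² to centre = 22.25 ≤ 27.25, so it lies inside.
All remaining points lie in this disk, and no smaller disk contains both endpoints, so this is the minimum enclosing circle.
r = √(27.25) ≈ 5.22.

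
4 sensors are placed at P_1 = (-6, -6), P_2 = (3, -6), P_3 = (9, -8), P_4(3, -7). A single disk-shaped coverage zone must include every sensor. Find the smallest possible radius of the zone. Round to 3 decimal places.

The farthest pair is P_1–P_3 with squared distance 229. The circle on this segment as diameter has centre (1.5, -7) and r² = 229/4 = 57.25.
Check P_2: distance² to centre = 3.25 ≤ 57.25, so it lies inside.
All remaining points lie in this disk, and no smaller disk contains both endpoints, so this is the minimum enclosing circle.
r = √(57.25) ≈ 7.566.

7.566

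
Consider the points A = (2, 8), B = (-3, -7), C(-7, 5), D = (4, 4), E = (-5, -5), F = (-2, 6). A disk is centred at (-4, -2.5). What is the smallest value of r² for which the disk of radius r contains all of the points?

The required radius is the distance from (-4, -2.5) to the farthest point.
Squared distances: 146.25, 21.25, 65.25, 106.25, 7.25, 76.25.
Maximum is 146.25, attained at A.

146.25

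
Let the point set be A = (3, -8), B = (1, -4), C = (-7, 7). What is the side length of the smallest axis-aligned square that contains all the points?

The bounding box has width 10 and height 15.
An axis-aligned square enclosing the set must have side ≥ max(width, height).
So the minimum side is max(10, 15) = 15.

15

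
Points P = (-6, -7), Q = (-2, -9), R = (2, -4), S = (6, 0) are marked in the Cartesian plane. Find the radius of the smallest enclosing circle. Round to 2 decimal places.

By Welzl's lemma the MEC is supported by two points (diametrically opposite) or three points (on a circumcircle).
The farthest pair is P–S with squared distance 193. The circle on this segment as diameter has centre (0, -3.5) and r² = 193/4 = 48.25.
Check Q: distance² to centre = 34.25 ≤ 48.25, so it lies inside.
All remaining points lie in this disk, and no smaller disk contains both endpoints, so this is the minimum enclosing circle.
r = √(48.25) ≈ 6.95.

6.95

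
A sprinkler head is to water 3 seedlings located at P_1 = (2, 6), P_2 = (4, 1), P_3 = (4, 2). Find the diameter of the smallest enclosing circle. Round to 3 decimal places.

Side lengths²: P_1P_2² = 29, P_1P_3² = 20, P_2P_3² = 1.
Since P_1P_2² = 29 ≥ 20 + 1 = 21, the angle opposite P_1P_2 is not acute, so the smallest enclosing circle has P_1P_2 as diameter.
Centre = midpoint of P_1P_2 = (3, 3.5), r² = 29/4 = 7.25.
Diameter = 2r = 2√(7.25) ≈ 5.385.

5.385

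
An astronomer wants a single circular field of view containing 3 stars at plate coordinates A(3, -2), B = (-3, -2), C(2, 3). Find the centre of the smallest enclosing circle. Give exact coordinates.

Side lengths²: AB² = 36, AC² = 26, BC² = 50.
Since BC² = 50 < 36 + 26 = 62, the triangle is acute, so the smallest enclosing circle is the circumcircle.
Circumcentre = (0, 0), r² = 13.
Centre = (0, 0).

(0, 0)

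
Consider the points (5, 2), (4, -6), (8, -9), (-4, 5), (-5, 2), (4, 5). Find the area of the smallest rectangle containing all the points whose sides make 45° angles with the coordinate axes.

156

In coordinates u = x + y, v = x − y the rectangle is axis-aligned; the map (x,y)→(u,v) scales areas by 2.
u-values: 7, -2, -1, 1, -3, 9; range = 9 − (-3) = 12.
v-values: 3, 10, 17, -9, -7, -1; range = 17 − (-9) = 26.
Area = (12 × 26) / 2 = 156.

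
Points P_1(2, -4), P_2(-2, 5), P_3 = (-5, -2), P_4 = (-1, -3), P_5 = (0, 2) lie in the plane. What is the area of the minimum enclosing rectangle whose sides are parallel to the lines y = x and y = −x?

In coordinates u = x + y, v = x − y the rectangle is axis-aligned; the map (x,y)→(u,v) scales areas by 2.
u-values: -2, 3, -7, -4, 2; range = 3 − (-7) = 10.
v-values: 6, -7, -3, 2, -2; range = 6 − (-7) = 13.
Area = (10 × 13) / 2 = 65.

65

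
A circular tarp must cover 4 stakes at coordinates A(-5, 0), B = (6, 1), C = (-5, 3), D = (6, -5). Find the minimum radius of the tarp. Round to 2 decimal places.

6.80

By Welzl's lemma the MEC is supported by two points (diametrically opposite) or three points (on a circumcircle).
The farthest pair is C–D with squared distance 185. The circle on this segment as diameter has centre (0.5, -1) and r² = 185/4 = 46.25.
Check A: distance² to centre = 31.25 ≤ 46.25, so it lies inside.
All remaining points lie in this disk, and no smaller disk contains both endpoints, so this is the minimum enclosing circle.
r = √(46.25) ≈ 6.80.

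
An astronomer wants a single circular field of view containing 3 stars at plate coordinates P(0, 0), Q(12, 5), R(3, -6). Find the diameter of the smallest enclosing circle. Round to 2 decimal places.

14.25

Side lengths²: PQ² = 169, PR² = 45, QR² = 202.
Since QR² = 202 < 169 + 45 = 214, the triangle is acute, so the smallest enclosing circle is the circumcircle.
Circumcentre = (413/58, -11/58), r² = 85345/1682.
Diameter = 2r = 2√(85345/1682) ≈ 14.25.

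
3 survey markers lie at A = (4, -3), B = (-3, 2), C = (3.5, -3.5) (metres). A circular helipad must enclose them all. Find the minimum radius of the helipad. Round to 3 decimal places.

4.301

Side lengths²: AB² = 74, AC² = 0.5, BC² = 72.5.
Since AB² = 74 ≥ 72.5 + 0.5 = 73, the angle opposite AB is not acute, so the smallest enclosing circle has AB as diameter.
Centre = midpoint of AB = (0.5, -0.5), r² = 74/4 = 18.5.
r = √(18.5) ≈ 4.301.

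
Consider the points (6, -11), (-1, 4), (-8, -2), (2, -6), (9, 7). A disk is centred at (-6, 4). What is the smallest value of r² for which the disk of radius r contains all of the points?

The required radius is the distance from (-6, 4) to the farthest point.
Squared distances: 369, 25, 40, 164, 234.
Maximum is 369, attained at (6, -11).

369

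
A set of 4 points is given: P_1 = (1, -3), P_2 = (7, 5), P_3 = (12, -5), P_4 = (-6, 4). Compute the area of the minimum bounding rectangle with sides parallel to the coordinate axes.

x ranges over [-6, 12], width 18.
y ranges over [-5, 5], height 10.
Area = 18 × 10 = 180.

180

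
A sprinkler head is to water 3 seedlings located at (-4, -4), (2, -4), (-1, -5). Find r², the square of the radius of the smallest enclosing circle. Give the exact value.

Call the three points A, B, C in the order given.
Side lengths²: AB² = 36, AC² = 10, BC² = 10.
Since AB² = 36 ≥ 10 + 10 = 20, the angle opposite AB is not acute, so the smallest enclosing circle has AB as diameter.
Centre = midpoint of AB = (-1, -4), r² = 36/4 = 9.

9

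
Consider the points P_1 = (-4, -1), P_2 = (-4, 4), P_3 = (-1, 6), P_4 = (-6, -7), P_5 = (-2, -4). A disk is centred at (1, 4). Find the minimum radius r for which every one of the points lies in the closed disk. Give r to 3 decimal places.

The required radius is the distance from (1, 4) to the farthest point.
Squared distances: 50, 25, 8, 170, 73.
Maximum is 170, attained at P_4.
r = √170 ≈ 13.038.

13.038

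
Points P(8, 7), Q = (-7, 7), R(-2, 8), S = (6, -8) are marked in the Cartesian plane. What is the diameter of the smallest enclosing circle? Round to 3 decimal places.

20.025

By Welzl's lemma the MEC is supported by two points (diametrically opposite) or three points (on a circumcircle).
The minimum enclosing circle is determined by three boundary points: P, Q, S.
Their circumcentre is (0.5, 11/30) with r² = 45113/450.
The farthest remaining point R is at distance² 29033/450 ≤ 45113/450.
Diameter = 2r = 2√(45113/450) ≈ 20.025.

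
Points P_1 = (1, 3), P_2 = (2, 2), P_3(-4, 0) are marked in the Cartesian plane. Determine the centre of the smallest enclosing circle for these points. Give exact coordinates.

Side lengths²: P_1P_2² = 2, P_1P_3² = 34, P_2P_3² = 40.
Since P_2P_3² = 40 ≥ 34 + 2 = 36, the angle opposite P_2P_3 is not acute, so the smallest enclosing circle has P_2P_3 as diameter.
Centre = midpoint of P_2P_3 = (-1, 1), r² = 40/4 = 10.
Centre = (-1, 1).

(-1, 1)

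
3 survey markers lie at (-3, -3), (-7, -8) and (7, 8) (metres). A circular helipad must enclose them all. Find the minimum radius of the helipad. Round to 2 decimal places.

10.63

Call the three points A, B, C in the order given.
Side lengths²: AB² = 41, AC² = 221, BC² = 452.
Since BC² = 452 ≥ 221 + 41 = 262, the angle opposite BC is not acute, so the smallest enclosing circle has BC as diameter.
Centre = midpoint of BC = (0, 0), r² = 452/4 = 113.
r = √113 ≈ 10.63.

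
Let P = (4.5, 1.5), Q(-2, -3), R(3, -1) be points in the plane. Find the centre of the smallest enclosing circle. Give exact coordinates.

(1.25, -0.75)

Side lengths²: PQ² = 62.5, PR² = 8.5, QR² = 29.
Since PQ² = 62.5 ≥ 29 + 8.5 = 37.5, the angle opposite PQ is not acute, so the smallest enclosing circle has PQ as diameter.
Centre = midpoint of PQ = (1.25, -0.75), r² = 62.5/4 = 15.625.
Centre = (1.25, -0.75).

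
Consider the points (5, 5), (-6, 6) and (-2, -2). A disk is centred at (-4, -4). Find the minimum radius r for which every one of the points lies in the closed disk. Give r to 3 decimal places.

The required radius is the distance from (-4, -4) to the farthest point.
Squared distances: 162, 104, 8.
Maximum is 162, attained at (5, 5).
r = √162 ≈ 12.728.

12.728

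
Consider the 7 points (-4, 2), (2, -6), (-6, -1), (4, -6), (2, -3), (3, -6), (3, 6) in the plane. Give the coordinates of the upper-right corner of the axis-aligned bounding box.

x-range [-6, 4], y-range [-6, 6].
The upper-right corner is (4, 6).

(4, 6)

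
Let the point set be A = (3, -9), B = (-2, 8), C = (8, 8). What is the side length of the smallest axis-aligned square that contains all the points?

17

The bounding box has width 10 and height 17.
An axis-aligned square enclosing the set must have side ≥ max(width, height).
So the minimum side is max(10, 17) = 17.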